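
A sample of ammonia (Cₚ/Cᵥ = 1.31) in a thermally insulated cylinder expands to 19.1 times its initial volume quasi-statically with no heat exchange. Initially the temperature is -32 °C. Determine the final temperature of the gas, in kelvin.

Adiabatic: T₁V₁^(γ−1) = T₂V₂^(γ−1) ⇒ T₂ = T₁ (V₁/V₂)^(γ−1).
T₁ = -32 °C = 241.1 K.
T₂ = 241.1 × (1/19.1)^(0.31) = 96.64 K.

T₂ ≈ 96.6 K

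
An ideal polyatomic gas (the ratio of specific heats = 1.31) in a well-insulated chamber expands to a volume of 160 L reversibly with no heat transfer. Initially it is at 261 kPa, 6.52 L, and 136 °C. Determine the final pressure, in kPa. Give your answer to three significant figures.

Adiabatic: P₁V₁^γ = P₂V₂^γ ⇒ P₂ = P₁ (V₁/V₂)^γ.
P₂ = 261 × (6.52/160)^(1.31) = 3.944 kPa.

P₂ ≈ 3.94 kPa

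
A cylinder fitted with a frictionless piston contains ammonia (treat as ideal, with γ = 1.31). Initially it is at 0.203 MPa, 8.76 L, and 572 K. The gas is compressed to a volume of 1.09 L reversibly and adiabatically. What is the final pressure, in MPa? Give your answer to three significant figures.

P₂ ≈ 3.11 MPa

Since PV^γ is constant along a reversible adiabat, P₂ = P₁ (V₁/V₂)^γ.
P₂ = 0.203 × (8.76/1.09)^(1.31) = 3.113 MPa.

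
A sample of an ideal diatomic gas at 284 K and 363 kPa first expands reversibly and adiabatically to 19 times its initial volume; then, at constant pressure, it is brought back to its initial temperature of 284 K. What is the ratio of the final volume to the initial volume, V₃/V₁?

V₃/V₁ ≈ 61.7

For a diatomic ideal gas γ = 7/5.
Adiabatic step: V₂/V₁ = 19; T₂ = T₁·(1/19)^(2/5) = 87.46 K.
Isobaric step: V₃/V₂ = T₃/T₂ = 284/87.46.
V₃/V₁ = (V₂/V₁)(V₃/V₂) = 19 × (284/87.46) = 61.7.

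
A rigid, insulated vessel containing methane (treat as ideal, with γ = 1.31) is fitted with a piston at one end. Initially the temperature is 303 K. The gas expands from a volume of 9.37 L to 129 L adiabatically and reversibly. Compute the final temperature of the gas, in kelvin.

T₂ ≈ 134 K

Adiabatic: T₁V₁^(γ−1) = T₂V₂^(γ−1) ⇒ T₂ = T₁ (V₁/V₂)^(γ−1).
T₂ = 303 × (9.37/129)^(0.31) = 134.4 K.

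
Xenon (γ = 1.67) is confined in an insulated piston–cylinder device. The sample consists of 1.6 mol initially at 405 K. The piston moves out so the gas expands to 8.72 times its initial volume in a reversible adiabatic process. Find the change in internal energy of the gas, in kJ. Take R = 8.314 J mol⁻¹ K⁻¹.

Adiabatic: T₁V₁^(γ−1) = T₂V₂^(γ−1) ⇒ T₂ = T₁ (V₁/V₂)^(γ−1).
T₂ = 405 × (1/8.72)^(0.67) = 94.91 K.
Q = 0, so ΔU = W_on_gas = nCᵥΔT with Cᵥ = R/(γ−1) = 12.41 J/(mol·K).
ΔU = 1.6 × 12.41 × (94.91 − 405) = -6157 J.

ΔU ≈ -6.16 kJ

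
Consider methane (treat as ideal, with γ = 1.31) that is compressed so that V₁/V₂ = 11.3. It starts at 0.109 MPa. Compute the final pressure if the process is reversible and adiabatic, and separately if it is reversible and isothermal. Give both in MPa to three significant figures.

Isothermal: P₂ = P₁(V₁/V₂) = 0.109×11.3 = 1.232 MPa.
Adiabatic: P₂ = P₁(V₁/V₂)^γ = 0.109×11.3^(1.31) = 2.612 MPa.

adiabatic: 2.61 MPa; isothermal: 1.23 MPa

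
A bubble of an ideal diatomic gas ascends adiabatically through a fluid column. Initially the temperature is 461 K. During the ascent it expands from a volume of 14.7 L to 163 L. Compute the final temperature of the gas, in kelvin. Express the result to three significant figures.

T₂ ≈ 176 K

For a reversible adiabat TV^(γ−1) is constant, so T₂ = T₁ (V₁/V₂)^(γ−1).
For a diatomic ideal gas γ = 7/5, so γ−1 = 2/5.
T₂ = 461 × (14.7/163)^(2/5) = 176.1 K.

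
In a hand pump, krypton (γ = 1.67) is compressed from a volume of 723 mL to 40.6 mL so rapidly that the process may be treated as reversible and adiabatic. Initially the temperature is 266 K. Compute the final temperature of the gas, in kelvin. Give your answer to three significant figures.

Adiabatic: T₁V₁^(γ−1) = T₂V₂^(γ−1) ⇒ T₂ = T₁ (V₁/V₂)^(γ−1).
T₂ = 266 × (723/40.6)^(0.67) = 1831 K.

T₂ ≈ 1830 K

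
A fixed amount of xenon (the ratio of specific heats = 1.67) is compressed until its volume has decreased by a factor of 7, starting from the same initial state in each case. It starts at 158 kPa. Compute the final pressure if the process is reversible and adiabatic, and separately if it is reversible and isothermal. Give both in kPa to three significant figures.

adiabatic: 4070 kPa; isothermal: 1110 kPa

Isothermal: P₂ = P₁(V₁/V₂) = 158×7 = 1106 kPa.
Adiabatic: P₂ = P₁(V₁/V₂)^γ = 158×7^(1.67) = 4074 kPa.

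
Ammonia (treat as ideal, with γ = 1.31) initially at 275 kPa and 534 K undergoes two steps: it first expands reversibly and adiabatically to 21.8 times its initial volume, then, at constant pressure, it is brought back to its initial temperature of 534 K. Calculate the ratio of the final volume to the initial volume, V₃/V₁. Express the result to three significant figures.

Adiabatic step: V₂/V₁ = 21.8; T₂ = T₁·(1/21.8)^(0.31) = 205.4 K.
Isobaric step: V₃/V₂ = T₃/T₂ = 534/205.4.
V₃/V₁ = (V₂/V₁)(V₃/V₂) = 21.8 × (534/205.4) = 56.67.

V₃/V₁ ≈ 56.7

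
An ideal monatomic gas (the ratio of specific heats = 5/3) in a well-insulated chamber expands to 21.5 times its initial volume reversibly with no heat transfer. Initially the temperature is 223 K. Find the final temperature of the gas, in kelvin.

T₂ ≈ 28.8 K

For a reversible adiabat TV^(γ−1) is constant, so T₂ = T₁ (V₁/V₂)^(γ−1).
T₂ = 223 × (1/21.5)^(2/3) = 28.84 K.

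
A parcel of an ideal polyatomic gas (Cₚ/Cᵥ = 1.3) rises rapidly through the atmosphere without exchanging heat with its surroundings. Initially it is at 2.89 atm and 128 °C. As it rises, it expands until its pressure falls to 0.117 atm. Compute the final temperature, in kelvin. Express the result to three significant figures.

T₂ ≈ 191 K

Along an adiabat T P^((1−γ)/γ) is constant, so T₂ = T₁ (P₂/P₁)^((γ−1)/γ).
T₁ = 128 °C = 401.1 K.
T₂ = 401.1 × (0.117/2.89)^(0.231) = 191.4 K.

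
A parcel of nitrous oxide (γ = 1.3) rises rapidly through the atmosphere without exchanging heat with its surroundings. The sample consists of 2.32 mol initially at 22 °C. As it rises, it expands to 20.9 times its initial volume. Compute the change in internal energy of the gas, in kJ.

For a reversible adiabat TV^(γ−1) is constant, so T₂ = T₁ (V₁/V₂)^(γ−1).
T₁ = 22 °C = 295.1 K.
T₂ = 295.1 × (1/20.9)^(0.3) = 118.6 K.
Q = 0, so ΔU = W_on_gas = nCᵥΔT with Cᵥ = R/(γ−1) = 27.71 J/(mol·K).
ΔU = 2.32 × 27.71 × (118.6 − 295.1) = -11350 J.

ΔU ≈ -11.4 kJ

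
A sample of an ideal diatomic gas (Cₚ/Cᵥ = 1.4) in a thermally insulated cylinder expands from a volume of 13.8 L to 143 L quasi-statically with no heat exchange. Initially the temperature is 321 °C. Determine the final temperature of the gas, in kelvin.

Adiabatic: T₁V₁^(γ−1) = T₂V₂^(γ−1) ⇒ T₂ = T₁ (V₁/V₂)^(γ−1).
T₁ = 321 °C = 594.1 K.
T₂ = 594.1 × (13.8/143)^(0.4) = 233.2 K.

T₂ ≈ 233 K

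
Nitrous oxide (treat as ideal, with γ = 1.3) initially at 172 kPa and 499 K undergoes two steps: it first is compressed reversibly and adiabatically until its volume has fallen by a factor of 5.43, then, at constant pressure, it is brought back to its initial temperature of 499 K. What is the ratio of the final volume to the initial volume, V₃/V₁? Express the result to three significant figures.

Adiabatic step: V₂/V₁ = 0.1842; T₂ = T₁·5.43^(0.3) = 829 K.
Isobaric step: V₃/V₂ = T₃/T₂ = 499/829.
V₃/V₁ = (V₂/V₁)(V₃/V₂) = 0.1842 × (499/829) = 0.1109.

V₃/V₁ ≈ 0.111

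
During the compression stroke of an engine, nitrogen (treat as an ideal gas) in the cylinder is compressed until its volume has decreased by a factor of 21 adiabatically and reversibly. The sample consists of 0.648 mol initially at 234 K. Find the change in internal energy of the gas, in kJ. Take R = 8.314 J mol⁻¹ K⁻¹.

ΔU ≈ 7.50 kJ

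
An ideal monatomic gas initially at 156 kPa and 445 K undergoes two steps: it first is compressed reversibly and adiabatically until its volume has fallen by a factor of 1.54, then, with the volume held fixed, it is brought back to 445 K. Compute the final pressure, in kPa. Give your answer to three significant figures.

P₃ ≈ 240 kPa

For a monatomic ideal gas γ = 5/3.
Adiabatic step (PV^γ = const): P₂ = 156×1.54^(5/3) = 320.4 kPa; T₂ = 445×1.54^(2/3) = 593.4 K.
Isochoric: P₃ = P₂(T₃/T₂) = 320.4 × (445/593.4) = 240.2 kPa.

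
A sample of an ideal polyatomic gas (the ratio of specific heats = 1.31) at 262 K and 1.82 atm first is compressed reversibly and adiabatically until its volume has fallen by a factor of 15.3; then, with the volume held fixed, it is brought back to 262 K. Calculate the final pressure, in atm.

P₃ ≈ 27.8 atm

Adiabatic step (PV^γ = const): P₂ = 1.82×15.3^(1.31) = 64.87 atm; T₂ = 262×15.3^(0.31) = 610.3 K.
Isochoric: P₃ = P₂(T₃/T₂) = 64.87 × (262/610.3) = 27.85 atm.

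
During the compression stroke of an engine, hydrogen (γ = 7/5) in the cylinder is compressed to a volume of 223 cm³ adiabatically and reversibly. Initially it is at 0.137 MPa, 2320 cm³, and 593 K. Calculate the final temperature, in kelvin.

T₂ ≈ 1510 K

For a reversible adiabat TV^(γ−1) is constant, so T₂ = T₁ (V₁/V₂)^(γ−1).
T₂ = 593 × (2320/223)^(2/5) = 1513 K.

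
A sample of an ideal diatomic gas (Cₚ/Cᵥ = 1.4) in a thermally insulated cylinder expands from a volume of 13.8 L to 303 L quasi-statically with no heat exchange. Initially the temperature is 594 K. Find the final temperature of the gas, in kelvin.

T₂ ≈ 173 K

For a reversible adiabat TV^(γ−1) is constant, so T₂ = T₁ (V₁/V₂)^(γ−1).
T₂ = 594 × (13.8/303)^(0.4) = 172.6 K.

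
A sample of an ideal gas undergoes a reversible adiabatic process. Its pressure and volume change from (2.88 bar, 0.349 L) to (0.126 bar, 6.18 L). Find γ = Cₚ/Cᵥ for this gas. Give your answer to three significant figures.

PV^γ = const ⇒ γ = ln(P₂/P₁) / ln(V₁/V₂).
γ = ln(0.126/2.88) / ln(0.349/6.18) = 1.089.

γ ≈ 1.09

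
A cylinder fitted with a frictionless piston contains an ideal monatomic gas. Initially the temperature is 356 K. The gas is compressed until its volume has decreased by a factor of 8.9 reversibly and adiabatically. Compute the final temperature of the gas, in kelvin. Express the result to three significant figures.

T₂ ≈ 1530 K

Adiabatic: T₁V₁^(γ−1) = T₂V₂^(γ−1) ⇒ T₂ = T₁ (V₁/V₂)^(γ−1).
For a monatomic ideal gas γ = 5/3, so γ−1 = 2/3.
T₂ = 356 × 8.9^(2/3) = 1529 K.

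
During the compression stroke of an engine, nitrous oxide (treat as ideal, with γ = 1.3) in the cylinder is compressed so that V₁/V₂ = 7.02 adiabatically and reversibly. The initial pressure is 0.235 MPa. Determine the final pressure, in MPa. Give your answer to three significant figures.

Adiabatic: P₁V₁^γ = P₂V₂^γ ⇒ P₂ = P₁ (V₁/V₂)^γ.
P₂ = 0.235 × 7.02^(1.3) = 2.96 MPa.

P₂ ≈ 2.96 MPa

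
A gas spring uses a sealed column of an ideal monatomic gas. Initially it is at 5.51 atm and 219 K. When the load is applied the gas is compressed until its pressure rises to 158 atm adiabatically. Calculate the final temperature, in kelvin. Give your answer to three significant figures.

Along an adiabat T P^((1−γ)/γ) is constant, so T₂ = T₁ (P₂/P₁)^((γ−1)/γ).
For a monatomic ideal gas γ = 5/3, so (γ−1)/γ = 2/5.
T₂ = 219 × (158/5.51)^(2/5) = 838.4 K.

T₂ ≈ 838 K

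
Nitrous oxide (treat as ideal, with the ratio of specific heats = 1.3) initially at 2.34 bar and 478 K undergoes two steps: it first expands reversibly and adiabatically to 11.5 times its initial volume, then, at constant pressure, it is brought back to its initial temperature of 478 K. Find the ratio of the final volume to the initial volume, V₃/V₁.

V₃/V₁ ≈ 23.9

Adiabatic step: V₂/V₁ = 11.5; T₂ = T₁·(1/11.5)^(0.3) = 229.7 K.
Isobaric step: V₃/V₂ = T₃/T₂ = 478/229.7.
V₃/V₁ = (V₂/V₁)(V₃/V₂) = 11.5 × (478/229.7) = 23.93.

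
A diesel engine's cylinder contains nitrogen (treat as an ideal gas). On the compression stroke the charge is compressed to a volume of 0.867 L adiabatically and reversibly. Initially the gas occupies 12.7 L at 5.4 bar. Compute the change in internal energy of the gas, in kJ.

ΔU ≈ 33.0 kJ

γ = 7/5 for a diatomic ideal gas.
P₂ = P₁(V₁/V₂)^γ = 5.4×(12.7/0.867)^(7/5) = 231.5 bar.
For a reversible adiabat, W_by_gas = (P₁V₁ − P₂V₂)/(γ−1).
W_by = (540000×0.0127 − 2.315×10^7×0.000867) / (2/5) = -33030 J.
Q = 0 ⇒ ΔU = −W_by = 33030 J.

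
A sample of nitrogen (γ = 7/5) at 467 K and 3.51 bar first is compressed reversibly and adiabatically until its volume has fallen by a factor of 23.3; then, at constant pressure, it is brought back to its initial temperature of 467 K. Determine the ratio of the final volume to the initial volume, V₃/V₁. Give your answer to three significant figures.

Adiabatic step: V₂/V₁ = 0.04292; T₂ = T₁·23.3^(2/5) = 1645 K.
Isobaric step: V₃/V₂ = T₃/T₂ = 467/1645.
V₃/V₁ = (V₂/V₁)(V₃/V₂) = 0.04292 × (467/1645) = 0.01218.

V₃/V₁ ≈ 0.0122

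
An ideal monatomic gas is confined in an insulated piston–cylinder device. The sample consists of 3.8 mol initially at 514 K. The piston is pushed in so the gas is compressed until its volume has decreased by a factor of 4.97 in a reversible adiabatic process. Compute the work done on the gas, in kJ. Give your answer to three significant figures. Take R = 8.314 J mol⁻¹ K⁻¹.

W ≈ 46.6 kJ

Adiabatic: T₁V₁^(γ−1) = T₂V₂^(γ−1) ⇒ T₂ = T₁ (V₁/V₂)^(γ−1).
γ = 5/3 for a monatomic ideal gas, so γ−1 = 2/3.
T₂ = 514 × 4.97^(2/3) = 1497 K.
Q = 0, so ΔU = W_on_gas = nCᵥΔT with Cᵥ = R/(γ−1) = 12.47 J/(mol·K).
ΔU = 3.8 × 12.47 × (1497 − 514) = 46580 J.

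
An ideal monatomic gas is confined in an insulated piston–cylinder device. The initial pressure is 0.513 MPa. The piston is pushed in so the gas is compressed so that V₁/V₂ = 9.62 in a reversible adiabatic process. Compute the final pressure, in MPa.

P₂ ≈ 22.3 MPa

Adiabatic: P₁V₁^γ = P₂V₂^γ ⇒ P₂ = P₁ (V₁/V₂)^γ.
For a monatomic ideal gas γ = 5/3.
P₂ = 0.513 × 9.62^(5/3) = 22.32 MPa.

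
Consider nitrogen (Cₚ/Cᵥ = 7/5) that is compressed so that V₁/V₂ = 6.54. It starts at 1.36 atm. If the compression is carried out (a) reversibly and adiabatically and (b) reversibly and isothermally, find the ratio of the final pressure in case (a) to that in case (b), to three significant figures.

P_adiabatic / P_isothermal ≈ 2.12

Isothermal: P_b = P₁(V₁/V₂) = 1.36×6.54.
Adiabatic: P_a = P₁(V₁/V₂)^γ = 1.36×6.54^(7/5).
P_a/P_b = (V₁/V₂)^(γ−1) = 6.54^(2/5) = 2.119.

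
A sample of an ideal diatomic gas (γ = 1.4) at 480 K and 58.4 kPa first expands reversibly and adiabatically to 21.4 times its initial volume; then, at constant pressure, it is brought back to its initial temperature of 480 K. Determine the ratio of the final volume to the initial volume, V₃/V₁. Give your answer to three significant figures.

V₃/V₁ ≈ 72.9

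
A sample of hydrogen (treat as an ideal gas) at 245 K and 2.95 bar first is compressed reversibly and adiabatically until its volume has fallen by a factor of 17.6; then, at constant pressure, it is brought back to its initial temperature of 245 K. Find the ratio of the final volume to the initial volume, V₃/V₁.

V₃/V₁ ≈ 0.0180

For a diatomic ideal gas γ = 7/5.
Adiabatic step: V₂/V₁ = 0.05682; T₂ = T₁·17.6^(2/5) = 771.6 K.
Isobaric step: V₃/V₂ = T₃/T₂ = 245/771.6.
V₃/V₁ = (V₂/V₁)(V₃/V₂) = 0.05682 × (245/771.6) = 0.01804.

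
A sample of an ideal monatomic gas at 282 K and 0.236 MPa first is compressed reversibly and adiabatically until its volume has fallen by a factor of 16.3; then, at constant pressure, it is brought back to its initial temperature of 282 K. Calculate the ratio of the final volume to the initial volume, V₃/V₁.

For a monatomic ideal gas γ = 5/3.
Adiabatic step: V₂/V₁ = 0.06135; T₂ = T₁·16.3^(2/3) = 1813 K.
Isobaric step: V₃/V₂ = T₃/T₂ = 282/1813.
V₃/V₁ = (V₂/V₁)(V₃/V₂) = 0.06135 × (282/1813) = 0.009543.

V₃/V₁ ≈ 0.00954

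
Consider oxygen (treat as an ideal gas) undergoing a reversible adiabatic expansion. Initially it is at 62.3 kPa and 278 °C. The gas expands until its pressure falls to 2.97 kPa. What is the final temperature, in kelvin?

T₂ ≈ 231 K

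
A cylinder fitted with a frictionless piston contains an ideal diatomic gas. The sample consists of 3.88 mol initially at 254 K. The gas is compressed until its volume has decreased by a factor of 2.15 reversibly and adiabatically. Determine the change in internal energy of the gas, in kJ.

Adiabatic: T₁V₁^(γ−1) = T₂V₂^(γ−1) ⇒ T₂ = T₁ (V₁/V₂)^(γ−1).
γ = 7/5 for a diatomic ideal gas, so γ−1 = 2/5.
T₂ = 254 × 2.15^(2/5) = 345 K.
Q = 0, so ΔU = W_on_gas = nCᵥΔT with Cᵥ = R/(γ−1) = 20.79 J/(mol·K).
ΔU = 3.88 × 20.79 × (345 − 254) = 7338 J.

ΔU ≈ 7.34 kJ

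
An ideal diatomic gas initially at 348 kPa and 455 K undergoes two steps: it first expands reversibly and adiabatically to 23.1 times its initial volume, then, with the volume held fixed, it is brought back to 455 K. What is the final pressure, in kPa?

P₃ ≈ 15.1 kPa

For a diatomic ideal gas γ = 7/5.
Adiabatic step (PV^γ = const): P₂ = 348×(1/23.1)^(7/5) = 4.291 kPa; T₂ = 455×(1/23.1)^(2/5) = 129.6 K.
Isochoric: P₃ = P₂(T₃/T₂) = 4.291 × (455/129.6) = 15.06 kPa.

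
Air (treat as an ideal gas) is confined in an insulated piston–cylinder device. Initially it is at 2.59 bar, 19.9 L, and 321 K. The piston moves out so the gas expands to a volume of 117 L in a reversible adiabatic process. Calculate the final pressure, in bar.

P₂ ≈ 0.217 bar

Adiabatic: P₁V₁^γ = P₂V₂^γ ⇒ P₂ = P₁ (V₁/V₂)^γ.
γ = 7/5 for a diatomic ideal gas.
P₂ = 2.59 × (19.9/117)^(7/5) = 0.2169 bar.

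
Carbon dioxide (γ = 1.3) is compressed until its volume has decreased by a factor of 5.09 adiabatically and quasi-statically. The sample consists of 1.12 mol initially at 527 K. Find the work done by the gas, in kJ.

W ≈ -10.3 kJ

For a reversible adiabat TV^(γ−1) is constant, so T₂ = T₁ (V₁/V₂)^(γ−1).
T₂ = 527 × 5.09^(0.3) = 858.7 K.
Q = 0, so ΔU = W_on_gas = nCᵥΔT with Cᵥ = R/(γ−1) = 27.71 J/(mol·K).
ΔU = 1.12 × 27.71 × (858.7 − 527) = 10290 J.
Work done by the gas = −ΔU = -10290 J.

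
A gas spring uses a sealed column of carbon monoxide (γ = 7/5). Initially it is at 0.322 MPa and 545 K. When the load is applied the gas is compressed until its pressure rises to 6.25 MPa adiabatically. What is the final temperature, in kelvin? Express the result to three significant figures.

T₂ ≈ 1270 K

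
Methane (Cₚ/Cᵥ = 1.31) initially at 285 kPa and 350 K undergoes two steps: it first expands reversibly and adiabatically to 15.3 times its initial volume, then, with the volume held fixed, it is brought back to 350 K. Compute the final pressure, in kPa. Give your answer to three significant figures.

P₃ ≈ 18.6 kPa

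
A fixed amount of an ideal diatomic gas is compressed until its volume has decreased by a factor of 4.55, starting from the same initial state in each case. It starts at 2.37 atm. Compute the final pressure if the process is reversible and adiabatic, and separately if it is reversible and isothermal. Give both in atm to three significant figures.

adiabatic: 19.8 atm; isothermal: 10.8 atm

For a diatomic ideal gas γ = 7/5.
Isothermal: P₂ = P₁(V₁/V₂) = 2.37×4.55 = 10.78 atm.
Adiabatic: P₂ = P₁(V₁/V₂)^γ = 2.37×4.55^(7/5) = 19.77 atm.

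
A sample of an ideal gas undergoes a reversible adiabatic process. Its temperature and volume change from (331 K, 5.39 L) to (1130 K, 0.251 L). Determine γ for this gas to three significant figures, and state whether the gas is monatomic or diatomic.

TV^(γ−1) = const ⇒ γ − 1 = ln(T₂/T₁) / ln(V₁/V₂).
γ = 1 + ln(1130/331) / ln(5.39/0.251) = 1.4.
γ ≈ 1.40 is close to 7/5, so the gas is diatomic.

γ ≈ 1.40; diatomic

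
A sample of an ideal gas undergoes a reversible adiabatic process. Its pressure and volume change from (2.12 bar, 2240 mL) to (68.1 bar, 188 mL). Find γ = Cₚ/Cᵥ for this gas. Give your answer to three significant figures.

PV^γ = const ⇒ γ = ln(P₂/P₁) / ln(V₁/V₂).
γ = ln(68.1/2.12) / ln(2240/188) = 1.4.

γ ≈ 1.40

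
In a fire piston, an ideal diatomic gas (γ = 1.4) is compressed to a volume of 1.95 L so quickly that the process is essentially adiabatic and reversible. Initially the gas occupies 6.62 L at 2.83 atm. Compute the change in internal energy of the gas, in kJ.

P₂ = P₁(V₁/V₂)^γ = 2.83×(6.62/1.95)^(1.4) = 15.67 atm.
For a reversible adiabat, W_by_gas = (P₁V₁ − P₂V₂)/(γ−1).
W_by = (286700×0.00662 − 1.587×10^6×0.00195) / (0.4) = -2992 J.
Q = 0 ⇒ ΔU = −W_by = 2992 J.

ΔU ≈ 2.99 kJ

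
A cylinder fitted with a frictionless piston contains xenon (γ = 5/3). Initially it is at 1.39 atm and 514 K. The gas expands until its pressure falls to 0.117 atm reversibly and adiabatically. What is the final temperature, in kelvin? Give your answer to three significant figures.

T₂ ≈ 191 K

Adiabatic: T₂/T₁ = (P₂/P₁)^((γ−1)/γ).
T₂ = 514 × (0.117/1.39)^(2/5) = 191 K.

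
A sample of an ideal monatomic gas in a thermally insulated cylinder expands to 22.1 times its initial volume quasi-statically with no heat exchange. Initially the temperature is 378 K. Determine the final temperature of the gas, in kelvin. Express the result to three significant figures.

For a reversible adiabat TV^(γ−1) is constant, so T₂ = T₁ (V₁/V₂)^(γ−1).
For a monatomic ideal gas γ = 5/3, so γ−1 = 2/3.
T₂ = 378 × (1/22.1)^(2/3) = 48 K.

T₂ ≈ 48.0 K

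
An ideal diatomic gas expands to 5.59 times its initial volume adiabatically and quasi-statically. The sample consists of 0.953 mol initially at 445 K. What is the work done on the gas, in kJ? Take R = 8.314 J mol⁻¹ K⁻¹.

W ≈ -4.39 kJ

For a reversible adiabat TV^(γ−1) is constant, so T₂ = T₁ (V₁/V₂)^(γ−1).
γ = 7/5 for a diatomic ideal gas, so γ−1 = 2/5.
T₂ = 445 × (1/5.59)^(2/5) = 223.6 K.
Q = 0, so ΔU = W_on_gas = nCᵥΔT with Cᵥ = R/(γ−1) = 20.79 J/(mol·K).
ΔU = 0.953 × 20.79 × (223.6 − 445) = -4386 J.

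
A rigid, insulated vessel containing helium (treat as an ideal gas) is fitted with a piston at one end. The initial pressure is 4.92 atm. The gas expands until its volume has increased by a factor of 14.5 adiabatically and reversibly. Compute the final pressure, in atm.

P₂ ≈ 0.0571 atm

Since PV^γ is constant along a reversible adiabat, P₂ = P₁ (V₁/V₂)^γ.
For a monatomic ideal gas γ = 5/3.
P₂ = 4.92 × (1/14.5)^(5/3) = 0.05706 atm.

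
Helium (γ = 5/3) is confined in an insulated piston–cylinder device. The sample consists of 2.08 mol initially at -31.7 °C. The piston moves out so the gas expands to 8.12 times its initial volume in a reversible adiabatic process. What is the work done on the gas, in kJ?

W ≈ -4.71 kJ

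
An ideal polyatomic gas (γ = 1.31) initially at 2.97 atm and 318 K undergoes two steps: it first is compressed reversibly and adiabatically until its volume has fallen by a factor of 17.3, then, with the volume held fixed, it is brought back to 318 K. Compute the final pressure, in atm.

P₃ ≈ 51.4 atm

Adiabatic step (PV^γ = const): P₂ = 2.97×17.3^(1.31) = 124.3 atm; T₂ = 318×17.3^(0.31) = 769.5 K.
Isochoric: P₃ = P₂(T₃/T₂) = 124.3 × (318/769.5) = 51.38 atm.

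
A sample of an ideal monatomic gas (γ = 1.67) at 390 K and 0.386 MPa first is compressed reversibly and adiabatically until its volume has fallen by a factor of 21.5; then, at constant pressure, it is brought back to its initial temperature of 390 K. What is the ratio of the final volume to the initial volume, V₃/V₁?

Adiabatic step: V₂/V₁ = 0.04651; T₂ = T₁·21.5^(0.67) = 3046 K.
Isobaric step: V₃/V₂ = T₃/T₂ = 390/3046.
V₃/V₁ = (V₂/V₁)(V₃/V₂) = 0.04651 × (390/3046) = 0.005954.

V₃/V₁ ≈ 0.00595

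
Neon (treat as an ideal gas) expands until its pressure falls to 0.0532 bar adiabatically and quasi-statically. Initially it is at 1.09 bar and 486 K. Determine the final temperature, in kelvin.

T₂ ≈ 145 K

Along an adiabat T P^((1−γ)/γ) is constant, so T₂ = T₁ (P₂/P₁)^((γ−1)/γ).
For a monatomic ideal gas γ = 5/3, so (γ−1)/γ = 2/5.
T₂ = 486 × (0.0532/1.09)^(2/5) = 145.2 K.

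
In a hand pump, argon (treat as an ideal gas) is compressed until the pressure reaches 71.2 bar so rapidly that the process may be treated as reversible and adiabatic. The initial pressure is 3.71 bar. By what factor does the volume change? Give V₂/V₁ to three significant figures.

From PV^γ = const, V₂/V₁ = (P₁/P₂)^(1/γ).
For a monatomic ideal gas γ = 5/3.
V₂/V₁ = (3.71/71.2)^(3/5) = 0.1699.

V₂/V₁ ≈ 0.170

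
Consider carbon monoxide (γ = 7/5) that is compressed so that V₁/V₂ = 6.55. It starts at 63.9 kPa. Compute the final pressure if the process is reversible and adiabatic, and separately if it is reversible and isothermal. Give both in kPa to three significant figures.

Isothermal: P₂ = P₁(V₁/V₂) = 63.9×6.55 = 418.5 kPa.
Adiabatic: P₂ = P₁(V₁/V₂)^γ = 63.9×6.55^(7/5) = 887.6 kPa.

adiabatic: 888 kPa; isothermal: 419 kPa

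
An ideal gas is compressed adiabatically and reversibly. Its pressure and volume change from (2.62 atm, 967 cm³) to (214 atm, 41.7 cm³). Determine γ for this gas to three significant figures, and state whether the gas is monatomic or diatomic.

PV^γ = const ⇒ γ = ln(P₂/P₁) / ln(V₁/V₂).
γ = ln(214/2.62) / ln(967/41.7) = 1.401.
γ ≈ 1.40 is close to 7/5, so the gas is diatomic.

γ ≈ 1.40; diatomic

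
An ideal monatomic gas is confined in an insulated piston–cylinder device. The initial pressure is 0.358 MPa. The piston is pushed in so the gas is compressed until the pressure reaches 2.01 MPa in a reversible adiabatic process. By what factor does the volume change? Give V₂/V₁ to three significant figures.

From PV^γ = const, V₂/V₁ = (P₁/P₂)^(1/γ).
For a monatomic ideal gas γ = 5/3.
V₂/V₁ = (0.358/2.01)^(3/5) = 0.3552.

V₂/V₁ ≈ 0.355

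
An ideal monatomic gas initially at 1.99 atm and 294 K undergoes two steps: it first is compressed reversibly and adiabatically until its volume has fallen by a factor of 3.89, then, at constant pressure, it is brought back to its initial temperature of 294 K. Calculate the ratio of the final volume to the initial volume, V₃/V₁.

V₃/V₁ ≈ 0.104

For a monatomic ideal gas γ = 5/3.
Adiabatic step: V₂/V₁ = 0.2571; T₂ = T₁·3.89^(2/3) = 727.2 K.
Isobaric step: V₃/V₂ = T₃/T₂ = 294/727.2.
V₃/V₁ = (V₂/V₁)(V₃/V₂) = 0.2571 × (294/727.2) = 0.1039.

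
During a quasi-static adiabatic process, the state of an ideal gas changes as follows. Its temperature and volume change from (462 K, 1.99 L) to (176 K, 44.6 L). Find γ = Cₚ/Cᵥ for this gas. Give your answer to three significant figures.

TV^(γ−1) = const ⇒ γ − 1 = ln(T₂/T₁) / ln(V₁/V₂).
γ = 1 + ln(176/462) / ln(1.99/44.6) = 1.31.

γ ≈ 1.31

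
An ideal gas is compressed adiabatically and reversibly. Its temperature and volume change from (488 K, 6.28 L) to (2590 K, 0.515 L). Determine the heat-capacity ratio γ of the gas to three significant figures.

TV^(γ−1) = const ⇒ γ − 1 = ln(T₂/T₁) / ln(V₁/V₂).
γ = 1 + ln(2590/488) / ln(6.28/0.515) = 1.667.

γ ≈ 1.67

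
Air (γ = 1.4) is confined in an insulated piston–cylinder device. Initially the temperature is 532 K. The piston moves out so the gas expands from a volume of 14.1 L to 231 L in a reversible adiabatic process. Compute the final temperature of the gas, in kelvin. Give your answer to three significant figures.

T₂ ≈ 174 K

Adiabatic: T₁V₁^(γ−1) = T₂V₂^(γ−1) ⇒ T₂ = T₁ (V₁/V₂)^(γ−1).
T₂ = 532 × (14.1/231)^(0.4) = 173.8 K.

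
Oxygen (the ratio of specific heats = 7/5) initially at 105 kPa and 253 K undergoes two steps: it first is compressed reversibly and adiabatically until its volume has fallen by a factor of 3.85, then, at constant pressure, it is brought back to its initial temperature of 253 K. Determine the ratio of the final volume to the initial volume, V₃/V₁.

Adiabatic step: V₂/V₁ = 0.2597; T₂ = T₁·3.85^(2/5) = 433.8 K.
Isobaric step: V₃/V₂ = T₃/T₂ = 253/433.8.
V₃/V₁ = (V₂/V₁)(V₃/V₂) = 0.2597 × (253/433.8) = 0.1515.

V₃/V₁ ≈ 0.151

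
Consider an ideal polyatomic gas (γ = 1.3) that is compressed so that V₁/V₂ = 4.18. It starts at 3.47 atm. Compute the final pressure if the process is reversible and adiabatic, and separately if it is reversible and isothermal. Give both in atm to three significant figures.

adiabatic: 22.3 atm; isothermal: 14.5 atm

Isothermal: P₂ = P₁(V₁/V₂) = 3.47×4.18 = 14.5 atm.
Adiabatic: P₂ = P₁(V₁/V₂)^γ = 3.47×4.18^(1.3) = 22.28 atm.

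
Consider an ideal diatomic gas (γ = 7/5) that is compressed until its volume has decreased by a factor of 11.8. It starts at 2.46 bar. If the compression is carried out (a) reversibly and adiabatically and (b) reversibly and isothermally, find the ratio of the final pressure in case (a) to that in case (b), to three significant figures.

P_adiabatic / P_isothermal ≈ 2.68

Isothermal: P_b = P₁(V₁/V₂) = 2.46×11.8.
Adiabatic: P_a = P₁(V₁/V₂)^γ = 2.46×11.8^(7/5).
P_a/P_b = (V₁/V₂)^(γ−1) = 11.8^(2/5) = 2.684.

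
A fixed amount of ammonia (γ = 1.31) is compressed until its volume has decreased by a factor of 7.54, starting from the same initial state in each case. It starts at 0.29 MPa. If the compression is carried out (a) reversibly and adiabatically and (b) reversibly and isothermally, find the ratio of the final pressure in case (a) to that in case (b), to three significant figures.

P_adiabatic / P_isothermal ≈ 1.87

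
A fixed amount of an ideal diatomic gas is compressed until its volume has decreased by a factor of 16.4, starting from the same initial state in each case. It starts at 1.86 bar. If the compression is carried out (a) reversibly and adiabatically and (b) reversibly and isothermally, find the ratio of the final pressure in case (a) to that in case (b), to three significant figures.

For a diatomic ideal gas γ = 7/5.
Isothermal: P_b = P₁(V₁/V₂) = 1.86×16.4.
Adiabatic: P_a = P₁(V₁/V₂)^γ = 1.86×16.4^(7/5).
P_a/P_b = (V₁/V₂)^(γ−1) = 16.4^(2/5) = 3.062.

P_adiabatic / P_isothermal ≈ 3.06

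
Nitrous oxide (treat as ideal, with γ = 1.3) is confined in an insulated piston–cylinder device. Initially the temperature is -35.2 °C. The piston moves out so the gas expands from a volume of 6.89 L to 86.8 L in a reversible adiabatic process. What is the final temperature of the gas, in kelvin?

T₂ ≈ 111 K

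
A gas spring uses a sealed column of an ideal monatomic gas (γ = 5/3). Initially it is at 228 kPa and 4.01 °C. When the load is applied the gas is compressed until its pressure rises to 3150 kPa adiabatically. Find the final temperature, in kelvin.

Along an adiabat T P^((1−γ)/γ) is constant, so T₂ = T₁ (P₂/P₁)^((γ−1)/γ).
T₁ = 4.01 °C = 277.2 K.
T₂ = 277.2 × (3150/228)^(2/5) = 792.3 K.

T₂ ≈ 792 K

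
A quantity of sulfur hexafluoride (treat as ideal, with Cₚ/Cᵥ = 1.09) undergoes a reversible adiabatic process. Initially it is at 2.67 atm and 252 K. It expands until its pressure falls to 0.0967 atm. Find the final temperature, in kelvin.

Along an adiabat T P^((1−γ)/γ) is constant, so T₂ = T₁ (P₂/P₁)^((γ−1)/γ).
T₂ = 252 × (0.0967/2.67)^(0.0826) = 191.6 K.

T₂ ≈ 192 K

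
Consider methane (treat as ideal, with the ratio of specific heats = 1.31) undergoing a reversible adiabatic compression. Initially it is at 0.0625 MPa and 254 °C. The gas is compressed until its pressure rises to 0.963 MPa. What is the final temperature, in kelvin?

Along an adiabat T P^((1−γ)/γ) is constant, so T₂ = T₁ (P₂/P₁)^((γ−1)/γ).
T₁ = 254 °C = 527.1 K.
T₂ = 527.1 × (0.963/0.0625)^(0.237) = 1007 K.

T₂ ≈ 1010 K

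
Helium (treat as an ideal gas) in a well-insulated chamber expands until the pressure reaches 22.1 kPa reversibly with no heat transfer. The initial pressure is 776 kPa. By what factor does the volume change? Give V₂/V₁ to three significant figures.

From PV^γ = const, V₂/V₁ = (P₁/P₂)^(1/γ).
For a monatomic ideal gas γ = 5/3.
V₂/V₁ = (776/22.1)^(3/5) = 8.458.

V₂/V₁ ≈ 8.46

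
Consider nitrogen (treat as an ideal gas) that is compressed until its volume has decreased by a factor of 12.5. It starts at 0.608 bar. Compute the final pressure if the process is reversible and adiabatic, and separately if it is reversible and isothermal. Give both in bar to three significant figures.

For a diatomic ideal gas γ = 7/5.
Isothermal: P₂ = P₁(V₁/V₂) = 0.608×12.5 = 7.6 bar.
Adiabatic: P₂ = P₁(V₁/V₂)^γ = 0.608×12.5^(7/5) = 20.87 bar.

adiabatic: 20.9 bar; isothermal: 7.60 bar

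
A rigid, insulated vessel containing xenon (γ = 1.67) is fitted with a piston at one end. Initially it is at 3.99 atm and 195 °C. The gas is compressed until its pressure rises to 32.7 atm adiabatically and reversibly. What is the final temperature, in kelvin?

T₂ ≈ 1090 K

Along an adiabat T P^((1−γ)/γ) is constant, so T₂ = T₁ (P₂/P₁)^((γ−1)/γ).
T₁ = 195 °C = 468.1 K.
T₂ = 468.1 × (32.7/3.99)^(0.401) = 1089 K.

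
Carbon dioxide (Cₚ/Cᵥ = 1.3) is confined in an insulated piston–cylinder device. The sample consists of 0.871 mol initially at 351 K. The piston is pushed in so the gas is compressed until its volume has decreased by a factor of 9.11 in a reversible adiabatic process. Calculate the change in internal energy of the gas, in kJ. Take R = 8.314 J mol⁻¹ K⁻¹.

ΔU ≈ 7.97 kJ

For a reversible adiabat TV^(γ−1) is constant, so T₂ = T₁ (V₁/V₂)^(γ−1).
T₂ = 351 × 9.11^(0.3) = 681 K.
Q = 0, so ΔU = W_on_gas = nCᵥΔT with Cᵥ = R/(γ−1) = 27.71 J/(mol·K).
ΔU = 0.871 × 27.71 × (681 − 351) = 7966 J.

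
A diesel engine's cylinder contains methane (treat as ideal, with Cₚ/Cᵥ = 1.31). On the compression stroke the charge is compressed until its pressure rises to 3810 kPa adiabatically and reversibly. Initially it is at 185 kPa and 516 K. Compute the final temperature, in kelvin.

T₂ ≈ 1060 K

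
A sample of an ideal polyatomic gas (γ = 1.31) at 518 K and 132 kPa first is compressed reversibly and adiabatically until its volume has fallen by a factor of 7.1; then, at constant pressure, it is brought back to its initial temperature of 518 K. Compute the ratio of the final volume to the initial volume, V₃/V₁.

Adiabatic step: V₂/V₁ = 0.1408; T₂ = T₁·7.1^(0.31) = 951.1 K.
Isobaric step: V₃/V₂ = T₃/T₂ = 518/951.1.
V₃/V₁ = (V₂/V₁)(V₃/V₂) = 0.1408 × (518/951.1) = 0.07671.

V₃/V₁ ≈ 0.0767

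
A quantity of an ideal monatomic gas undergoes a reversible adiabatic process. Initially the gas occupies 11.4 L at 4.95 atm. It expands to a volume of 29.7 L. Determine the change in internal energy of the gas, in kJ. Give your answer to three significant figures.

γ = 5/3 for a monatomic ideal gas.
P₂ = P₁(V₁/V₂)^γ = 4.95×(11.4/29.7)^(5/3) = 1.004 atm.
For a reversible adiabat, W_by_gas = (P₁V₁ − P₂V₂)/(γ−1).
W_by = (501600×0.0114 − 101700×0.0297) / (2/3) = 4047 J.
Q = 0 ⇒ ΔU = −W_by = -4047 J.

ΔU ≈ -4.05 kJ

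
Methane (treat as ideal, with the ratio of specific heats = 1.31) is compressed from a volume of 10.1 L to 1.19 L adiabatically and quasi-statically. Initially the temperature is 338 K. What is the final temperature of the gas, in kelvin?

Adiabatic: T₁V₁^(γ−1) = T₂V₂^(γ−1) ⇒ T₂ = T₁ (V₁/V₂)^(γ−1).
T₂ = 338 × (10.1/1.19)^(0.31) = 655.9 K.

T₂ ≈ 656 K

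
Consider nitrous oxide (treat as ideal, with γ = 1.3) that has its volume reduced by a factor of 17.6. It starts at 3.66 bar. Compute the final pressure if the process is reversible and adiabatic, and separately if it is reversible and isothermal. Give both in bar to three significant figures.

Isothermal: P₂ = P₁(V₁/V₂) = 3.66×17.6 = 64.42 bar.
Adiabatic: P₂ = P₁(V₁/V₂)^γ = 3.66×17.6^(1.3) = 152.3 bar.

adiabatic: 152 bar; isothermal: 64.4 bar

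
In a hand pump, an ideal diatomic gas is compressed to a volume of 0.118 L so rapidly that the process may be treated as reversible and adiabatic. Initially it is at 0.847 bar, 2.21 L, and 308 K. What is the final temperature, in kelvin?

Adiabatic: T₁V₁^(γ−1) = T₂V₂^(γ−1) ⇒ T₂ = T₁ (V₁/V₂)^(γ−1).
γ = 7/5 for a diatomic ideal gas.
T₂ = 308 × (2.21/0.118)^(2/5) = 994.4 K.

T₂ ≈ 994 K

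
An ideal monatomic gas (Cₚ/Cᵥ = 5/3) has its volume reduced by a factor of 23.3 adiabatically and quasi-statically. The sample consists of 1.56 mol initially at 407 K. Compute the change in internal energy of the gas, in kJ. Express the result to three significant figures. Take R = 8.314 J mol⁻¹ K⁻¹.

ΔU ≈ 56.7 kJ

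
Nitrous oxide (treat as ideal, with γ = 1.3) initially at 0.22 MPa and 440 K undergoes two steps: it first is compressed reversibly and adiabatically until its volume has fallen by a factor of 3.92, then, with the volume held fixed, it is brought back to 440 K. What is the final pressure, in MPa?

P₃ ≈ 0.862 MPa

Adiabatic step (PV^γ = const): P₂ = 0.22×3.92^(1.3) = 1.299 MPa; T₂ = 440×3.92^(0.3) = 662.9 K.
Isochoric: P₃ = P₂(T₃/T₂) = 1.299 × (440/662.9) = 0.8624 MPa.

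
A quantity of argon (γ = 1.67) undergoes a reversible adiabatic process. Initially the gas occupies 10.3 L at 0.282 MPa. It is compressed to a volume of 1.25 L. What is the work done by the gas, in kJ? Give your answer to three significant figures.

W ≈ -13.5 kJ

P₂ = P₁(V₁/V₂)^γ = 0.282×(10.3/1.25)^(1.67) = 9.547 MPa.
For a reversible adiabat, W_by_gas = (P₁V₁ − P₂V₂)/(γ−1).
W_by = (282000×0.0103 − 9.547×10^6×0.00125) / (0.67) = -13480 J.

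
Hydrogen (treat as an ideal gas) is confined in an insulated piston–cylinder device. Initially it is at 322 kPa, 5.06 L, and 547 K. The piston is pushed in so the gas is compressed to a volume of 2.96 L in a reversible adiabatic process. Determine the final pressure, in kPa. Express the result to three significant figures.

Since PV^γ is constant along a reversible adiabat, P₂ = P₁ (V₁/V₂)^γ.
γ = 7/5 for a diatomic ideal gas.
P₂ = 322 × (5.06/2.96)^(7/5) = 682.1 kPa.

P₂ ≈ 682 kPa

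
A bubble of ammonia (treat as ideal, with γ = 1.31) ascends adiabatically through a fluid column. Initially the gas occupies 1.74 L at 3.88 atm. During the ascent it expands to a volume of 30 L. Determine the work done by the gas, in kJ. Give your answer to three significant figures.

W ≈ 1.29 kJ

P₂ = P₁(V₁/V₂)^γ = 3.88×(1.74/30)^(1.31) = 0.09309 atm.
For a reversible adiabat, W_by_gas = (P₁V₁ − P₂V₂)/(γ−1).
W_by = (393100×0.00174 − 9433×0.03) / (0.31) = 1294 J.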